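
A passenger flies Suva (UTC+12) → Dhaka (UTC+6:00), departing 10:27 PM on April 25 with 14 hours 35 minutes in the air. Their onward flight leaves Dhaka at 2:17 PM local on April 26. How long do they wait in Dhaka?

Convert departure to UTC: 10:27 PM − 12:00 = 10:27 AM UTC on Apr 25.
Add 14 hours 35 minutes flight time → 1:02 AM UTC (Apr 26).
Dhaka is UTC+6:00, so local arrival = 1:02 AM + 6:00 = 7:02 AM on Apr 26.
Layover = 2:17 PM − 7:02 AM = 7 hours 15 minutes.

7 hours 15 minutes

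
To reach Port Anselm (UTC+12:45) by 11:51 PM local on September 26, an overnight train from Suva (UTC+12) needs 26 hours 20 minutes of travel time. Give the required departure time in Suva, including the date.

8:46 PM on September 25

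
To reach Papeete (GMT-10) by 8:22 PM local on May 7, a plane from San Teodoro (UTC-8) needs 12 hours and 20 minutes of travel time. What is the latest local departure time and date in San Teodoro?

10:02 AM on May 7

Target arrival in UTC: 8:22 PM + 10:00 = 6:22 AM on May 8.
Subtract 12 hours and 20 minutes → departure 6:02 PM UTC on May 7.
San Teodoro is UTC−8:00: 6:02 PM − 8:00 = 10:02 AM on May 7.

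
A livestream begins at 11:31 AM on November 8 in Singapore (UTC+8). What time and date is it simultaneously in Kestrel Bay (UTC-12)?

3:31 PM on November 7

In UTC: 11:31 AM − 8:00 = 3:31 AM on Nov 8.
Kestrel Bay is UTC−12:00: 3:31 AM − 12:00 = 3:31 PM on Nov 7.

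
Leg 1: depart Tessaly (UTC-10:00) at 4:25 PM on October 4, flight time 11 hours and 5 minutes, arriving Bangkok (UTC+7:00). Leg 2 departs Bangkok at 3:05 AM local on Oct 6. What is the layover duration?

6 hours 35 minutes

Convert departure to UTC: 4:25 PM + 10:00 = 2:25 AM UTC on Oct 5.
Add 11 hours 5 minutes flight time → 1:30 PM UTC.
Bangkok is UTC+7:00, so local arrival = 1:30 PM + 7:00 = 8:30 PM on Oct 5.
Layover = 3:05 AM − 8:30 PM (+1 day) = 6 hours 35 minutes.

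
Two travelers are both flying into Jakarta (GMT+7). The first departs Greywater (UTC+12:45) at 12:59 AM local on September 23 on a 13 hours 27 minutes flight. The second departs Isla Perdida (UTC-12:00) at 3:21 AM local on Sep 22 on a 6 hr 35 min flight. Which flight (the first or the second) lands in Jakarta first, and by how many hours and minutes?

Flight 1 in UTC: 12:59 AM − 12:45 = 12:14 PM on Sep 22.
+13 hours 27 minutes → arrive 1:41 AM UTC on Sep 23.
Flight 2 in UTC: 3:21 AM + 12:00 = 3:21 PM on Sep 22.
+6 hours 35 minutes → arrive 9:56 PM UTC on Sep 22.
Flight 2 lands earlier by 3 hours 45 minutes.

the second, by 3 hours 45 minutes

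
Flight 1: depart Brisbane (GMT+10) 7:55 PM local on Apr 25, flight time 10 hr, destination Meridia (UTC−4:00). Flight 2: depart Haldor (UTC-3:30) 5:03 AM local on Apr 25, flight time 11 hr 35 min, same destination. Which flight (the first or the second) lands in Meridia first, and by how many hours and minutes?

the first, by 13 minutes

Flight 1 in UTC: 7:55 PM − 10:00 = 9:55 AM on Apr 25.
+10 hours → arrive 7:55 PM UTC on Apr 25.
Flight 2 in UTC: 5:03 AM + 3:30 = 8:33 AM on Apr 25.
+11 hours 35 minutes → arrive 8:08 PM UTC on Apr 25.
Flight 1 lands earlier by 13 minutes.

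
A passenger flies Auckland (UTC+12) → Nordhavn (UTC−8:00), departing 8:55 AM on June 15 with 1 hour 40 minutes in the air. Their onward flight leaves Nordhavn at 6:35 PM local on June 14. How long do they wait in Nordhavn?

4 hours

Convert departure to UTC: 8:55 AM − 12:00 = 8:55 PM UTC on Jun 14.
Add 1 hour and 40 minutes flight time → 10:35 PM UTC.
Nordhavn is UTC−8:00, so local arrival = 10:35 PM − 8:00 = 2:35 PM on Jun 14.
Layover = 6:35 PM − 2:35 PM = 4 hours.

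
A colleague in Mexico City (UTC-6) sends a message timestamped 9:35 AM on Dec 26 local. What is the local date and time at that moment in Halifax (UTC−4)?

11:35 AM on Dec 26

In UTC: 9:35 AM + 6:00 = 3:35 PM on Dec 26.
Halifax is UTC−4:00: 3:35 PM − 4:00 = 11:35 AM on Dec 26.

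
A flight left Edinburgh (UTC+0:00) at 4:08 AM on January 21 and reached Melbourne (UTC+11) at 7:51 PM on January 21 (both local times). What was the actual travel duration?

4 hours 43 minutes

Departure is already UTC: 4:08 AM on Jan 21.
Arrival in UTC: 7:51 PM − 11:00 = 8:51 AM on Jan 21.
Elapsed = 8:51 AM − 4:08 AM = 4 hours 43 minutes.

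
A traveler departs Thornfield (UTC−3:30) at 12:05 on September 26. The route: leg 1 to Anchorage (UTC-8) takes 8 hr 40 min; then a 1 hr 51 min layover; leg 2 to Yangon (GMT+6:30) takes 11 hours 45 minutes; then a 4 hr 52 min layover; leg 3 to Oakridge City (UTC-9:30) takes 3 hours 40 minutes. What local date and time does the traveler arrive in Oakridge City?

12:53 on September 27

Convert departure to UTC: 12:05 + 3:30 = 15:35 UTC on Sep 26.
Add 8 hours and 40 minutes leg 1 → 00:15 UTC (Sep 27).
Add 1 hour and 51 minutes layover in Anchorage → 02:06 UTC.
Add 11 hours 45 minutes leg 2 → 13:51 UTC.
Add 4 hours 52 minutes layover in Yangon → 18:43 UTC.
Add 3 hours and 40 minutes leg 3 → 22:23 UTC.
Oakridge City is UTC−9:30, so local arrival = 22:23 − 9:30 = 12:53 on Sep 27.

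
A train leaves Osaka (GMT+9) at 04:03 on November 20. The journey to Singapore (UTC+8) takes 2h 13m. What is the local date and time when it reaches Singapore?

05:16 on November 20

Convert departure to UTC: 04:03 − 9:00 = 19:03 UTC on Nov 19.
Add 2 hours and 13 minutes travel time → 21:16 UTC.
Singapore is UTC+8:00, so local arrival = 21:16 + 8:00 = 05:16 on Nov 20.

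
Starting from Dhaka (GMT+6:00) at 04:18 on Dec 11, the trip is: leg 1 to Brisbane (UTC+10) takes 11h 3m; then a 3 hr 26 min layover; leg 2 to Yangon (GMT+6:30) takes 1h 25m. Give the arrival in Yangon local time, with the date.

20:42 on Dec 11

Convert departure to UTC: 04:18 − 6:00 = 22:18 UTC on Dec 10.
Add 11 hours and 3 minutes leg 1 → 09:21 UTC (Dec 11).
Add 3 hours 26 minutes layover in Brisbane → 12:47 UTC.
Add 1 hour and 25 minutes leg 2 → 14:12 UTC.
Yangon is UTC+6:30, so local arrival = 14:12 + 6:30 = 20:42 on Dec 11.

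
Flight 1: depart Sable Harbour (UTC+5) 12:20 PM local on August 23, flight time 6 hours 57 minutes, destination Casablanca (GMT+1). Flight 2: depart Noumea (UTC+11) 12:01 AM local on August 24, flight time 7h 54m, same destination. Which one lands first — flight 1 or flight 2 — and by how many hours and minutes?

the first, by 6 hours 38 minutes

Flight 1 in UTC: 12:20 PM − 5:00 = 7:20 AM on Aug 23.
+6 hours 57 minutes → arrive 2:17 PM UTC on Aug 23.
Flight 2 in UTC: 12:01 AM − 11:00 = 1:01 PM on Aug 23.
+7 hours 54 minutes → arrive 8:55 PM UTC on Aug 23.
Flight 1 lands earlier by 6 hours 38 minutes.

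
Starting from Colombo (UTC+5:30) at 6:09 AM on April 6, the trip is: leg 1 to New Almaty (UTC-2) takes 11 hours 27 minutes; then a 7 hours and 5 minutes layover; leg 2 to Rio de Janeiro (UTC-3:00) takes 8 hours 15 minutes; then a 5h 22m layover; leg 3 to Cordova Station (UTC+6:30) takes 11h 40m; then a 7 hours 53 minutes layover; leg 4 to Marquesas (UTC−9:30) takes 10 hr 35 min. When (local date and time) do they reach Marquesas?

5:26 AM on April 8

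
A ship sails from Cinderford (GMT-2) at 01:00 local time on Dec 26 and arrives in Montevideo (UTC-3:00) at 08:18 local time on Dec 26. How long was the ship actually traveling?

Departure in UTC: 01:00 + 2:00 = 03:00 on Dec 26.
Arrival in UTC: 08:18 + 3:00 = 11:18 on Dec 26.
Elapsed = 11:18 − 03:00 = 8 hours 18 minutes.

8 hours 18 minutes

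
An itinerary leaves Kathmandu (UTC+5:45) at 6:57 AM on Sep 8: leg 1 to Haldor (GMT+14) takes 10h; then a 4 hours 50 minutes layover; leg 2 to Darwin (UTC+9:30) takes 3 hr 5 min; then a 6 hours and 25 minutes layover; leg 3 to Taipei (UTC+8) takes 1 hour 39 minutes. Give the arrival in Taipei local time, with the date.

Convert departure to UTC: 6:57 AM − 5:45 = 1:12 AM UTC on Sep 8.
Add 10 hours leg 1 → 11:12 AM UTC.
Add 4 hours and 50 minutes layover in Haldor → 4:02 PM UTC.
Add 3 hours 5 minutes leg 2 → 7:07 PM UTC.
Add 6 hours 25 minutes layover in Darwin → 1:32 AM UTC (Sep 9).
Add 1 hour and 39 minutes leg 3 → 3:11 AM UTC.
Taipei is UTC+8:00, so local arrival = 3:11 AM + 8:00 = 11:11 AM on Sep 9.

11:11 AM on Sep 9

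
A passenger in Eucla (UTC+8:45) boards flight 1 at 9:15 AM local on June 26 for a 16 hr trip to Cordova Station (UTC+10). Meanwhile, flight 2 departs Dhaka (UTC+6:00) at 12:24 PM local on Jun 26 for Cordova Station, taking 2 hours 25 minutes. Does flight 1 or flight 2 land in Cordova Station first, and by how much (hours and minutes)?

the second, by 7 hours 41 minutes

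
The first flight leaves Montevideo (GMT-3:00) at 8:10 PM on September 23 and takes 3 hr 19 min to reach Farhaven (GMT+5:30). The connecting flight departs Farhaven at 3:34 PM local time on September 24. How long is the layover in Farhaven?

7 hours 35 minutes

Convert departure to UTC: 8:10 PM + 3:00 = 11:10 PM UTC on Sep 23.
Add 3 hours 19 minutes flight time → 2:29 AM UTC (Sep 24).
Farhaven is UTC+5:30, so local arrival = 2:29 AM + 5:30 = 7:59 AM on Sep 24.
Layover = 3:34 PM − 7:59 AM = 7 hours 35 minutes.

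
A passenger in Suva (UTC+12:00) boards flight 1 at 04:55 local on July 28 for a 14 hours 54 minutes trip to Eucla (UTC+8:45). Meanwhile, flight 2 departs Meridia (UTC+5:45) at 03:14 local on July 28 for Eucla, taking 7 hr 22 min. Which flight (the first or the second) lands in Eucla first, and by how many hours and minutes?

the second, by 2 hours 58 minutes

Flight 1 in UTC: 04:55 − 12:00 = 16:55 on Jul 27.
+14 hours 54 minutes → arrive 07:49 UTC on Jul 28.
Flight 2 in UTC: 03:14 − 5:45 = 21:29 on Jul 27.
+7 hours 22 minutes → arrive 04:51 UTC on Jul 28.
Flight 2 lands earlier by 2 hours 58 minutes.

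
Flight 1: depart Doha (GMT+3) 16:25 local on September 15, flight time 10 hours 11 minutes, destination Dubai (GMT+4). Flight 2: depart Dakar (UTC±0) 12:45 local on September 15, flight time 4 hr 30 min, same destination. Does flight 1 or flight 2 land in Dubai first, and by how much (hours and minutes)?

Flight 1 in UTC: 16:25 − 3:00 = 13:25 on Sep 15.
+10 hours and 11 minutes → arrive 23:36 UTC on Sep 15.
Flight 2 departs at 12:45 UTC (Sep 15).
+4 hours and 30 minutes → arrive 17:15 UTC on Sep 15.
Flight 2 lands earlier by 6 hours 21 minutes.

the second, by 6 hours 21 minutes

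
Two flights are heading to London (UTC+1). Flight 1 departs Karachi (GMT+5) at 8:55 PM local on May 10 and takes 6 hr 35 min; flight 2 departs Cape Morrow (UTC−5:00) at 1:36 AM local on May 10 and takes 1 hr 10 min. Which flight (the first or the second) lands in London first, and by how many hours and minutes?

the second, by 14 hours 44 minutes

Flight 1 in UTC: 8:55 PM − 5:00 = 3:55 PM on May 10.
+6 hours 35 minutes → arrive 10:30 PM UTC on May 10.
Flight 2 in UTC: 1:36 AM + 5:00 = 6:36 AM on May 10.
+1 hour 10 minutes → arrive 7:46 AM UTC on May 10.
Flight 2 lands earlier by 14 hours 44 minutes.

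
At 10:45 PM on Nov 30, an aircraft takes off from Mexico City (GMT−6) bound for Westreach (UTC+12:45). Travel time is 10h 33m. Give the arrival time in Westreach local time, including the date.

Convert departure to UTC: 10:45 PM + 6:00 = 4:45 AM UTC on Dec 1.
Add 10 hours 33 minutes travel time → 3:18 PM UTC.
Westreach is UTC+12:45, so local arrival = 3:18 PM + 12:45 = 4:03 AM on Dec 2.

4:03 AM on December 2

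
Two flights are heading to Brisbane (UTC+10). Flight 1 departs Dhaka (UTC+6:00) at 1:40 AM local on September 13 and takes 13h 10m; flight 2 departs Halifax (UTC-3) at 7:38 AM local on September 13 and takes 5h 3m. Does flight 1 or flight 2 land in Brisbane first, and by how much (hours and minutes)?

the first, by 6 hours 51 minutes

Flight 1 in UTC: 1:40 AM − 6:00 = 7:40 PM on Sep 12.
+13 hours and 10 minutes → arrive 8:50 AM UTC on Sep 13.
Flight 2 in UTC: 7:38 AM + 3:00 = 10:38 AM on Sep 13.
+5 hours 3 minutes → arrive 3:41 PM UTC on Sep 13.
Flight 1 lands earlier by 6 hours 51 minutes.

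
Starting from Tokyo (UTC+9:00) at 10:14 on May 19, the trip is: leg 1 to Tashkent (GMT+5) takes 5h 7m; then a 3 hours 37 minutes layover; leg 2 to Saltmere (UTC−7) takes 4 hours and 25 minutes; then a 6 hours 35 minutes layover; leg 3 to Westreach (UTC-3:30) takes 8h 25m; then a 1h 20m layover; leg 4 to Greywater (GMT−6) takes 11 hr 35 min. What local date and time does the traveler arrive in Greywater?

Convert departure to UTC: 10:14 − 9:00 = 01:14 UTC on May 19.
Add 5 hours and 7 minutes leg 1 → 06:21 UTC.
Add 3 hours and 37 minutes layover in Tashkent → 09:58 UTC.
Add 4 hours 25 minutes leg 2 → 14:23 UTC.
Add 6 hours 35 minutes layover in Saltmere → 20:58 UTC.
Add 8 hours and 25 minutes leg 3 → 05:23 UTC (May 20).
Add 1 hour and 20 minutes layover in Westreach → 06:43 UTC.
Add 11 hours 35 minutes leg 4 → 18:18 UTC.
Greywater is UTC−6:00, so local arrival = 18:18 − 6:00 = 12:18 on May 20.

12:18 on May 20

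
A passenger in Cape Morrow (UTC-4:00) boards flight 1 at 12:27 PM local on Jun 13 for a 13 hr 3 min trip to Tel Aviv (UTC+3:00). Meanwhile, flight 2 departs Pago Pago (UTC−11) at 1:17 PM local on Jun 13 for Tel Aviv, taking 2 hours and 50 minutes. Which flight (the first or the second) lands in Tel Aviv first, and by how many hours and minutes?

the second, by 2 hours 23 minutes

Flight 1 in UTC: 12:27 PM + 4:00 = 4:27 PM on Jun 13.
+13 hours and 3 minutes → arrive 5:30 AM UTC on Jun 14.
Flight 2 in UTC: 1:17 PM + 11:00 = 12:17 AM on Jun 14.
+2 hours and 50 minutes → arrive 3:07 AM UTC on Jun 14.
Flight 2 lands earlier by 2 hours 23 minutes.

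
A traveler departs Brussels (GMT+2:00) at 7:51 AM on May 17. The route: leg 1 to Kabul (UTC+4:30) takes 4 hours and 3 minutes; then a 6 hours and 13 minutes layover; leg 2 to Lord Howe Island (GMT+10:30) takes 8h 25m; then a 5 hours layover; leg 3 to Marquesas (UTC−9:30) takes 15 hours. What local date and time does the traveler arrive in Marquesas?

Convert departure to UTC: 7:51 AM − 2:00 = 5:51 AM UTC on May 17.
Add 4 hours and 3 minutes leg 1 → 9:54 AM UTC.
Add 6 hours and 13 minutes layover in Kabul → 4:07 PM UTC.
Add 8 hours and 25 minutes leg 2 → 12:32 AM UTC (May 18).
Add 5 hours layover in Lord Howe Island → 5:32 AM UTC.
Add 15 hours leg 3 → 8:32 PM UTC.
Marquesas is UTC−9:30, so local arrival = 8:32 PM − 9:30 = 11:02 AM on May 18.

11:02 AM on May 18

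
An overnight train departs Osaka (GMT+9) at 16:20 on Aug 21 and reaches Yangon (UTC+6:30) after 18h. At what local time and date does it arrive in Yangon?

Convert departure to UTC: 16:20 − 9:00 = 07:20 UTC on Aug 21.
Add 18 hours travel time → 01:20 UTC (Aug 22).
Yangon is UTC+6:30, so local arrival = 01:20 + 6:30 = 07:50 on Aug 22.

07:50 on August 22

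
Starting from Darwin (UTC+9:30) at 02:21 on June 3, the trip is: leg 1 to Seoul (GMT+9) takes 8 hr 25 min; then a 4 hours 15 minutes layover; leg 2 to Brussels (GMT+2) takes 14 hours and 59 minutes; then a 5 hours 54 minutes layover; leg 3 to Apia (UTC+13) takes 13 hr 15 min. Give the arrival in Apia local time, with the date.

Convert departure to UTC: 02:21 − 9:30 = 16:51 UTC on Jun 2.
Add 8 hours and 25 minutes leg 1 → 01:16 UTC (Jun 3).
Add 4 hours 15 minutes layover in Seoul → 05:31 UTC.
Add 14 hours and 59 minutes leg 2 → 20:30 UTC.
Add 5 hours 54 minutes layover in Brussels → 02:24 UTC (Jun 4).
Add 13 hours and 15 minutes leg 3 → 15:39 UTC.
Apia is UTC+13:00, so local arrival = 15:39 + 13:00 = 04:39 on Jun 5.

04:39 on June 5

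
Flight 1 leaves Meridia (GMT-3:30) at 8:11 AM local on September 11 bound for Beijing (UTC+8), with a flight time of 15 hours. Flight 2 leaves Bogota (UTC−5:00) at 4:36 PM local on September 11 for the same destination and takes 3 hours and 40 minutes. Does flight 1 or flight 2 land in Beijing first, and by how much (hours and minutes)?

the second, by 1 hour 25 minutes

Flight 1 in UTC: 8:11 AM + 3:30 = 11:41 AM on Sep 11.
+15 hours → arrive 2:41 AM UTC on Sep 12.
Flight 2 in UTC: 4:36 PM + 5:00 = 9:36 PM on Sep 11.
+3 hours 40 minutes → arrive 1:16 AM UTC on Sep 12.
Flight 2 lands earlier by 1 hour 25 minutes.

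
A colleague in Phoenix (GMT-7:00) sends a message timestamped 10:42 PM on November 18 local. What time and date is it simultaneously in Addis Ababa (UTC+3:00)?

8:42 AM on Nov 19

In UTC: 10:42 PM + 7:00 = 5:42 AM on Nov 19.
Addis Ababa is UTC+3:00: 5:42 AM + 3:00 = 8:42 AM on Nov 19.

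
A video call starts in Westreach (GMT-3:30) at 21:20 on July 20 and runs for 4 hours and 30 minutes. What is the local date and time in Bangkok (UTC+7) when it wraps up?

12:20 on July 21

Convert start to UTC: 21:20 + 3:30 = 00:50 UTC on Jul 21.
Add 4 hours 30 minutes duration → 05:20 UTC.
Bangkok is UTC+7:00, so local end time = 05:20 + 7:00 = 12:20 on Jul 21.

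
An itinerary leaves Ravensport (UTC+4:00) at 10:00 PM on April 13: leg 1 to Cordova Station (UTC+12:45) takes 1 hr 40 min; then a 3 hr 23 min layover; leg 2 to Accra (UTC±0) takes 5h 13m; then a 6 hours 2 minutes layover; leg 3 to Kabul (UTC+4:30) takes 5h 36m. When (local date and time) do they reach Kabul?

Convert departure to UTC: 10:00 PM − 4:00 = 6:00 PM UTC on Apr 13.
Add 1 hour 40 minutes leg 1 → 7:40 PM UTC.
Add 3 hours 23 minutes layover in Cordova Station → 11:03 PM UTC.
Add 5 hours 13 minutes leg 2 → 4:16 AM UTC (Apr 14).
Add 6 hours and 2 minutes layover in Accra → 10:18 AM UTC.
Add 5 hours and 36 minutes leg 3 → 3:54 PM UTC.
Kabul is UTC+4:30, so local arrival = 3:54 PM + 4:30 = 8:24 PM on Apr 14.

8:24 PM on April 14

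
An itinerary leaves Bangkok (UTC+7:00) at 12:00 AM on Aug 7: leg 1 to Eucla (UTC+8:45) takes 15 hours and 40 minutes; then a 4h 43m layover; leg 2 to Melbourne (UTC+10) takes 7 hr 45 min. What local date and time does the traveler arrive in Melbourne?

7:08 AM on Aug 8

Convert departure to UTC: 12:00 AM − 7:00 = 5:00 PM UTC on Aug 6.
Add 15 hours 40 minutes leg 1 → 8:40 AM UTC (Aug 7).
Add 4 hours 43 minutes layover in Eucla → 1:23 PM UTC.
Add 7 hours and 45 minutes leg 2 → 9:08 PM UTC.
Melbourne is UTC+10:00, so local arrival = 9:08 PM + 10:00 = 7:08 AM on Aug 8.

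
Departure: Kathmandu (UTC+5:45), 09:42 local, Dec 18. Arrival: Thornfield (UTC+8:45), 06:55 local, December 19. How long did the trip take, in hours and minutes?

18 hours 13 minutes

Departure in UTC: 09:42 − 5:45 = 03:57 on Dec 18.
Arrival in UTC: 06:55 − 8:45 = 22:10 on Dec 18.
Elapsed = 22:10 − 03:57 = 18 hours 13 minutes.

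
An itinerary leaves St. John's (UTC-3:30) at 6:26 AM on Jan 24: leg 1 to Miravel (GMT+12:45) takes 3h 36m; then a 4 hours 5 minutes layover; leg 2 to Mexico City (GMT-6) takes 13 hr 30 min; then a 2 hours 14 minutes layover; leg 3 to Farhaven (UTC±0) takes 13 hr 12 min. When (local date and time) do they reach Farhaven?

Convert departure to UTC: 6:26 AM + 3:30 = 9:56 AM UTC on Jan 24.
Add 3 hours 36 minutes leg 1 → 1:32 PM UTC.
Add 4 hours and 5 minutes layover in Miravel → 5:37 PM UTC.
Add 13 hours and 30 minutes leg 2 → 7:07 AM UTC (Jan 25).
Add 2 hours and 14 minutes layover in Mexico City → 9:21 AM UTC.
Add 13 hours 12 minutes leg 3 → 10:33 PM UTC.
Farhaven is UTC+0, so local arrival is the same: 10:33 PM on Jan 25.

10:33 PM on Jan 25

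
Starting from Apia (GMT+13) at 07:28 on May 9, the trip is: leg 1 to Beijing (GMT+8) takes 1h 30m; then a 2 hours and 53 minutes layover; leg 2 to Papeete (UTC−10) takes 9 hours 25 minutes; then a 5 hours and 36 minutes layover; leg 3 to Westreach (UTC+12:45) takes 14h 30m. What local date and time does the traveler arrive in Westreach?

17:07 on May 10

Convert departure to UTC: 07:28 − 13:00 = 18:28 UTC on May 8.
Add 1 hour and 30 minutes leg 1 → 19:58 UTC.
Add 2 hours 53 minutes layover in Beijing → 22:51 UTC.
Add 9 hours and 25 minutes leg 2 → 08:16 UTC (May 9).
Add 5 hours 36 minutes layover in Papeete → 13:52 UTC.
Add 14 hours 30 minutes leg 3 → 04:22 UTC (May 10).
Westreach is UTC+12:45, so local arrival = 04:22 + 12:45 = 17:07 on May 10.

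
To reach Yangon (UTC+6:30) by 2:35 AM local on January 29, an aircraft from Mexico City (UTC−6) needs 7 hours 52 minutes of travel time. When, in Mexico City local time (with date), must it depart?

6:13 AM on Jan 28

Target arrival in UTC: 2:35 AM − 6:30 = 8:05 PM on Jan 28.
Subtract 7 hours 52 minutes → departure 12:13 PM UTC on Jan 28.
Mexico City is UTC−6:00: 12:13 PM − 6:00 = 6:13 AM on Jan 28.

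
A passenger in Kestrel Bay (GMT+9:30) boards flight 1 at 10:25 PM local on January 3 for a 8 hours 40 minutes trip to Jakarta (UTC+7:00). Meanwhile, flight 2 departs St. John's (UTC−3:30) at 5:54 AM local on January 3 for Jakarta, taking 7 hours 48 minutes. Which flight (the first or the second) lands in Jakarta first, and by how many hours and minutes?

the second, by 4 hours 23 minutes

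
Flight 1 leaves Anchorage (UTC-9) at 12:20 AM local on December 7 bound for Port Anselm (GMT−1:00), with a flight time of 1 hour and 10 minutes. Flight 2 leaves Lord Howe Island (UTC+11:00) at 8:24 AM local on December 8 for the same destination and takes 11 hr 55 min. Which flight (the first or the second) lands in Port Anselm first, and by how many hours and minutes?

the first, by 22 hours 49 minutes

Flight 1 in UTC: 12:20 AM + 9:00 = 9:20 AM on Dec 7.
+1 hour 10 minutes → arrive 10:30 AM UTC on Dec 7.
Flight 2 in UTC: 8:24 AM − 11:00 = 9:24 PM on Dec 7.
+11 hours 55 minutes → arrive 9:19 AM UTC on Dec 8.
Flight 1 lands earlier by 22 hours 49 minutes.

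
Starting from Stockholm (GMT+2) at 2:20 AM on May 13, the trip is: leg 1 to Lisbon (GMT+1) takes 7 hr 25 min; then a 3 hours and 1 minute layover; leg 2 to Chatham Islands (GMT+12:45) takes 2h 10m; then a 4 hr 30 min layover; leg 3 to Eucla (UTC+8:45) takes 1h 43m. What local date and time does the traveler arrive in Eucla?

Convert departure to UTC: 2:20 AM − 2:00 = 12:20 AM UTC on May 13.
Add 7 hours and 25 minutes leg 1 → 7:45 AM UTC.
Add 3 hours and 1 minute layover in Lisbon → 10:46 AM UTC.
Add 2 hours 10 minutes leg 2 → 12:56 PM UTC.
Add 4 hours and 30 minutes layover in Chatham Islands → 5:26 PM UTC.
Add 1 hour and 43 minutes leg 3 → 7:09 PM UTC.
Eucla is UTC+8:45, so local arrival = 7:09 PM + 8:45 = 3:54 AM on May 14.

3:54 AM on May 14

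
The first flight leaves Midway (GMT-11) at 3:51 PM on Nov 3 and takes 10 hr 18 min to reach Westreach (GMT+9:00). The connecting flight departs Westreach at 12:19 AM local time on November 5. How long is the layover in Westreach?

Convert departure to UTC: 3:51 PM + 11:00 = 2:51 AM UTC on Nov 4.
Add 10 hours 18 minutes flight time → 1:09 PM UTC.
Westreach is UTC+9:00, so local arrival = 1:09 PM + 9:00 = 10:09 PM on Nov 4.
Layover = 12:19 AM − 10:09 PM (+1 day) = 2 hours 10 minutes.

2 hours 10 minutes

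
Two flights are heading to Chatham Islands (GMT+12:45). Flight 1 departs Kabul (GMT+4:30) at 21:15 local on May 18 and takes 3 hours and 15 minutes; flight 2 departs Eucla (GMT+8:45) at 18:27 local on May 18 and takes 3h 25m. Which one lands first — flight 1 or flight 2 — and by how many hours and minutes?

Flight 1 in UTC: 21:15 − 4:30 = 16:45 on May 18.
+3 hours 15 minutes → arrive 20:00 UTC on May 18.
Flight 2 in UTC: 18:27 − 8:45 = 09:42 on May 18.
+3 hours 25 minutes → arrive 13:07 UTC on May 18.
Flight 2 lands earlier by 6 hours 53 minutes.

the second, by 6 hours 53 minutes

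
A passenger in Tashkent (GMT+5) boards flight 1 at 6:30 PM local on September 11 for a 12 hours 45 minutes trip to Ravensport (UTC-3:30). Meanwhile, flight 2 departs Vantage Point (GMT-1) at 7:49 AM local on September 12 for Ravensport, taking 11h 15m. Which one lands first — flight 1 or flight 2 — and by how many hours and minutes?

Flight 1 in UTC: 6:30 PM − 5:00 = 1:30 PM on Sep 11.
+12 hours 45 minutes → arrive 2:15 AM UTC on Sep 12.
Flight 2 in UTC: 7:49 AM + 1:00 = 8:49 AM on Sep 12.
+11 hours 15 minutes → arrive 8:04 PM UTC on Sep 12.
Flight 1 lands earlier by 17 hours 49 minutes.

the first, by 17 hours 49 minutes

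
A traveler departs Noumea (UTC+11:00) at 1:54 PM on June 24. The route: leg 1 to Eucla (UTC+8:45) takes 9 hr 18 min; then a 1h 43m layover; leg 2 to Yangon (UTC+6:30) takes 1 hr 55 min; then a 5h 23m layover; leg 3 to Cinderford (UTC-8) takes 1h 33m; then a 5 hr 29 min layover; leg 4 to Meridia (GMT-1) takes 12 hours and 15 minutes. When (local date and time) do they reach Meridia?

3:30 PM on Jun 25

Convert departure to UTC: 1:54 PM − 11:00 = 2:54 AM UTC on Jun 24.
Add 9 hours and 18 minutes leg 1 → 12:12 PM UTC.
Add 1 hour 43 minutes layover in Eucla → 1:55 PM UTC.
Add 1 hour and 55 minutes leg 2 → 3:50 PM UTC.
Add 5 hours and 23 minutes layover in Yangon → 9:13 PM UTC.
Add 1 hour 33 minutes leg 3 → 10:46 PM UTC.
Add 5 hours 29 minutes layover in Cinderford → 4:15 AM UTC (Jun 25).
Add 12 hours and 15 minutes leg 4 → 4:30 PM UTC.
Meridia is UTC−1:00, so local arrival = 4:30 PM − 1:00 = 3:30 PM on Jun 25.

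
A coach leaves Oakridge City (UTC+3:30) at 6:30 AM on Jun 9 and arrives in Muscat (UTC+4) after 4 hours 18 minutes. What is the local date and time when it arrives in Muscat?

11:18 AM on June 9

Convert departure to UTC: 6:30 AM − 3:30 = 3:00 AM UTC on Jun 9.
Add 4 hours and 18 minutes travel time → 7:18 AM UTC.
Muscat is UTC+4:00, so local arrival = 7:18 AM + 4:00 = 11:18 AM on Jun 9.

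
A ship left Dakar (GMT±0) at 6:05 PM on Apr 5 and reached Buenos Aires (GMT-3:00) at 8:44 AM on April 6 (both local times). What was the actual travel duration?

17 hours 39 minutes

Departure is already UTC: 6:05 PM on Apr 5.
Arrival in UTC: 8:44 AM + 3:00 = 11:44 AM on Apr 6.
Elapsed = 11:44 AM − 6:05 PM (+1 day) = 17 hours 39 minutes.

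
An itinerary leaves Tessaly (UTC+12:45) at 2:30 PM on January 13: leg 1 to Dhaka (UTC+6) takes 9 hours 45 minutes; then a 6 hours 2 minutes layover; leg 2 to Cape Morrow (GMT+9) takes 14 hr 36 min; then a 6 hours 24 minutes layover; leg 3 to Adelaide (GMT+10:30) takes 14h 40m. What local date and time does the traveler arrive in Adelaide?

Convert departure to UTC: 2:30 PM − 12:45 = 1:45 AM UTC on Jan 13.
Add 9 hours and 45 minutes leg 1 → 11:30 AM UTC.
Add 6 hours 2 minutes layover in Dhaka → 5:32 PM UTC.
Add 14 hours and 36 minutes leg 2 → 8:08 AM UTC (Jan 14).
Add 6 hours 24 minutes layover in Cape Morrow → 2:32 PM UTC.
Add 14 hours and 40 minutes leg 3 → 5:12 AM UTC (Jan 15).
Adelaide is UTC+10:30, so local arrival = 5:12 AM + 10:30 = 3:42 PM on Jan 15.

3:42 PM on January 15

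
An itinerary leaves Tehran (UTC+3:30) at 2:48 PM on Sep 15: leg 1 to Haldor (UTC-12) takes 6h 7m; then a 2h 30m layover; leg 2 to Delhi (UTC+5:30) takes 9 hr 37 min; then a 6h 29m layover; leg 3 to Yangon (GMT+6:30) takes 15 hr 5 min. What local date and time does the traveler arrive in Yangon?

Convert departure to UTC: 2:48 PM − 3:30 = 11:18 AM UTC on Sep 15.
Add 6 hours 7 minutes leg 1 → 5:25 PM UTC.
Add 2 hours and 30 minutes layover in Haldor → 7:55 PM UTC.
Add 9 hours and 37 minutes leg 2 → 5:32 AM UTC (Sep 16).
Add 6 hours 29 minutes layover in Delhi → 12:01 PM UTC.
Add 15 hours 5 minutes leg 3 → 3:06 AM UTC (Sep 17).
Yangon is UTC+6:30, so local arrival = 3:06 AM + 6:30 = 9:36 AM on Sep 17.

9:36 AM on September 17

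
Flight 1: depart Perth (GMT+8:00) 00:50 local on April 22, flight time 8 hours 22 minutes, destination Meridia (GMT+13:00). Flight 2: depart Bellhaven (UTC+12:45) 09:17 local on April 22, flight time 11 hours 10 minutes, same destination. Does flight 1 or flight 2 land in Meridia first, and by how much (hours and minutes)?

the first, by 6 hours 30 minutes

Flight 1 in UTC: 00:50 − 8:00 = 16:50 on Apr 21.
+8 hours 22 minutes → arrive 01:12 UTC on Apr 22.
Flight 2 in UTC: 09:17 − 12:45 = 20:32 on Apr 21.
+11 hours and 10 minutes → arrive 07:42 UTC on Apr 22.
Flight 1 lands earlier by 6 hours 30 minutes.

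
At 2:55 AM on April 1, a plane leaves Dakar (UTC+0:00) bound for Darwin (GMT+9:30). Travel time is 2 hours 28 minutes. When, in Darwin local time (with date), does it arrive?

2:53 PM on Apr 1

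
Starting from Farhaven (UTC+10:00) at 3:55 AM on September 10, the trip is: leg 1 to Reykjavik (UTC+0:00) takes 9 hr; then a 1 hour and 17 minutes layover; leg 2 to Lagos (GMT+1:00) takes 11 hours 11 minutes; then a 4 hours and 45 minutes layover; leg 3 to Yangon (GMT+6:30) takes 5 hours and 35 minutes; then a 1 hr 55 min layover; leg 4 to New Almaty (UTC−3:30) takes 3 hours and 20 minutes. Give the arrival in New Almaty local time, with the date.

3:28 AM on Sep 11

Convert departure to UTC: 3:55 AM − 10:00 = 5:55 PM UTC on Sep 9.
Add 9 hours leg 1 → 2:55 AM UTC (Sep 10).
Add 1 hour and 17 minutes layover in Reykjavik → 4:12 AM UTC.
Add 11 hours and 11 minutes leg 2 → 3:23 PM UTC.
Add 4 hours and 45 minutes layover in Lagos → 8:08 PM UTC.
Add 5 hours and 35 minutes leg 3 → 1:43 AM UTC (Sep 11).
Add 1 hour and 55 minutes layover in Yangon → 3:38 AM UTC.
Add 3 hours 20 minutes leg 4 → 6:58 AM UTC.
New Almaty is UTC−3:30, so local arrival = 6:58 AM − 3:30 = 3:28 AM on Sep 11.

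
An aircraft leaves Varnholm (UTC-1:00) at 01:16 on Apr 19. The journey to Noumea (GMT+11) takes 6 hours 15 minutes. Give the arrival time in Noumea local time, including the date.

Noumea is 12:00 ahead of Varnholm.
After 6 hours and 15 minutes it is 07:31 in Varnholm.
Shift by the zone difference: 07:31 + 12:00 = 19:31 on Apr 19 in Noumea.

19:31 on April 19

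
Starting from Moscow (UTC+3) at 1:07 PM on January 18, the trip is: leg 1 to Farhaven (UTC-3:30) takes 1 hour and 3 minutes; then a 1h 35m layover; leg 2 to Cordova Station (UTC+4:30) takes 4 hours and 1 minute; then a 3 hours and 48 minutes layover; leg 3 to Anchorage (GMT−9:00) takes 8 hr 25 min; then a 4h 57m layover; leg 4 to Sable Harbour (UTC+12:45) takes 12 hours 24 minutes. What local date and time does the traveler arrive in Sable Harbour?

Convert departure to UTC: 1:07 PM − 3:00 = 10:07 AM UTC on Jan 18.
Add 1 hour 3 minutes leg 1 → 11:10 AM UTC.
Add 1 hour 35 minutes layover in Farhaven → 12:45 PM UTC.
Add 4 hours 1 minute leg 2 → 4:46 PM UTC.
Add 3 hours and 48 minutes layover in Cordova Station → 8:34 PM UTC.
Add 8 hours 25 minutes leg 3 → 4:59 AM UTC (Jan 19).
Add 4 hours and 57 minutes layover in Anchorage → 9:56 AM UTC.
Add 12 hours 24 minutes leg 4 → 10:20 PM UTC.
Sable Harbour is UTC+12:45, so local arrival = 10:20 PM + 12:45 = 11:05 AM on Jan 20.

11:05 AM on January 20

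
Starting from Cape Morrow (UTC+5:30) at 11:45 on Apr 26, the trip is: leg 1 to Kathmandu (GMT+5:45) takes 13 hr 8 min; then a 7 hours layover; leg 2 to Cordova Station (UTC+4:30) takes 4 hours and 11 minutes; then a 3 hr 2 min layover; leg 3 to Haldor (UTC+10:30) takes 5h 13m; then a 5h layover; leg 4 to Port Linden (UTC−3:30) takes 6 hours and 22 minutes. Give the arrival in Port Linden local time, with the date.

22:41 on April 27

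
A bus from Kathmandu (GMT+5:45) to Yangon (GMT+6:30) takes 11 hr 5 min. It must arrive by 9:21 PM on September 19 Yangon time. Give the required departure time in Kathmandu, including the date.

Target arrival in UTC: 9:21 PM − 6:30 = 2:51 PM on Sep 19.
Subtract 11 hours and 5 minutes → departure 3:46 AM UTC on Sep 19.
Kathmandu is UTC+5:45: 3:46 AM + 5:45 = 9:31 AM on Sep 19.

9:31 AM on Sep 19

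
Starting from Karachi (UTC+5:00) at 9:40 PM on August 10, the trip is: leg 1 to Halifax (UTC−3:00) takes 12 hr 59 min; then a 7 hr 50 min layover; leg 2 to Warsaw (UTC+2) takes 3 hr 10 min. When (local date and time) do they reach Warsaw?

Convert departure to UTC: 9:40 PM − 5:00 = 4:40 PM UTC on Aug 10.
Add 12 hours 59 minutes leg 1 → 5:39 AM UTC (Aug 11).
Add 7 hours 50 minutes layover in Halifax → 1:29 PM UTC.
Add 3 hours 10 minutes leg 2 → 4:39 PM UTC.
Warsaw is UTC+2:00, so local arrival = 4:39 PM + 2:00 = 6:39 PM on Aug 11.

6:39 PM on Aug 11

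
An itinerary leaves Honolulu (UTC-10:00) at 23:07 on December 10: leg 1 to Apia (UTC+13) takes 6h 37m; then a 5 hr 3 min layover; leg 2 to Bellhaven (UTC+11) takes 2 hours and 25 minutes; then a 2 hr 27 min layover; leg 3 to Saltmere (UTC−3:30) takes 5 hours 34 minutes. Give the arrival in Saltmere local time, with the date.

Convert departure to UTC: 23:07 + 10:00 = 09:07 UTC on Dec 11.
Add 6 hours and 37 minutes leg 1 → 15:44 UTC.
Add 5 hours 3 minutes layover in Apia → 20:47 UTC.
Add 2 hours 25 minutes leg 2 → 23:12 UTC.
Add 2 hours 27 minutes layover in Bellhaven → 01:39 UTC (Dec 12).
Add 5 hours 34 minutes leg 3 → 07:13 UTC.
Saltmere is UTC−3:30, so local arrival = 07:13 − 3:30 = 03:43 on Dec 12.

03:43 on December 12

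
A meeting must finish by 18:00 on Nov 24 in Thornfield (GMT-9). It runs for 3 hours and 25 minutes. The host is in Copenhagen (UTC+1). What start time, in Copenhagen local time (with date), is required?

00:35 on Nov 25

Target end time in UTC: 18:00 + 9:00 = 03:00 on Nov 25.
Subtract 3 hours and 25 minutes → start 23:35 UTC on Nov 24.
Copenhagen is UTC+1:00: 23:35 + 1:00 = 00:35 on Nov 25.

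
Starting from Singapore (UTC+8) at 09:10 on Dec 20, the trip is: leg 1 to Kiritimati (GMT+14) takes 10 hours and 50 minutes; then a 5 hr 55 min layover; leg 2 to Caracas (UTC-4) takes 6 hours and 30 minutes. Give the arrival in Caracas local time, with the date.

20:25 on December 20

Convert departure to UTC: 09:10 − 8:00 = 01:10 UTC on Dec 20.
Add 10 hours and 50 minutes leg 1 → 12:00 UTC.
Add 5 hours and 55 minutes layover in Kiritimati → 17:55 UTC.
Add 6 hours 30 minutes leg 2 → 00:25 UTC (Dec 21).
Caracas is UTC−4:00, so local arrival = 00:25 − 4:00 = 20:25 on Dec 20.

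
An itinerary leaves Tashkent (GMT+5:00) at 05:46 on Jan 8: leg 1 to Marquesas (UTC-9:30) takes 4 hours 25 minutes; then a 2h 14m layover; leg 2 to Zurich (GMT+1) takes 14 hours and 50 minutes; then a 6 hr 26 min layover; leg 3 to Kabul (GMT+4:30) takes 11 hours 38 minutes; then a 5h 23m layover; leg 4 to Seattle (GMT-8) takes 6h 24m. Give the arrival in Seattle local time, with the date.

Convert departure to UTC: 05:46 − 5:00 = 00:46 UTC on Jan 8.
Add 4 hours 25 minutes leg 1 → 05:11 UTC.
Add 2 hours 14 minutes layover in Marquesas → 07:25 UTC.
Add 14 hours and 50 minutes leg 2 → 22:15 UTC.
Add 6 hours and 26 minutes layover in Zurich → 04:41 UTC (Jan 9).
Add 11 hours and 38 minutes leg 3 → 16:19 UTC.
Add 5 hours and 23 minutes layover in Kabul → 21:42 UTC.
Add 6 hours and 24 minutes leg 4 → 04:06 UTC (Jan 10).
Seattle is UTC−8:00, so local arrival = 04:06 − 8:00 = 20:06 on Jan 9.

20:06 on Jan 9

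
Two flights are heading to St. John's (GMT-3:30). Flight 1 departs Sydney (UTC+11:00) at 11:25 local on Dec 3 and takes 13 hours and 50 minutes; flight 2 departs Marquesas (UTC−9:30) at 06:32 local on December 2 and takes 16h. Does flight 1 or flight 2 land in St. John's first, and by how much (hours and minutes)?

Flight 1 in UTC: 11:25 − 11:00 = 00:25 on Dec 3.
+13 hours 50 minutes → arrive 14:15 UTC on Dec 3.
Flight 2 in UTC: 06:32 + 9:30 = 16:02 on Dec 2.
+16 hours → arrive 08:02 UTC on Dec 3.
Flight 2 lands earlier by 6 hours 13 minutes.

the second, by 6 hours 13 minutes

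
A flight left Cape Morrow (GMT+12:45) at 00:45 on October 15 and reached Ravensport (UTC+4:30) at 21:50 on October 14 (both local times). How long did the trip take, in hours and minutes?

5 hours 20 minutes

Ravensport is 8:15 behind Cape Morrow.
Clock-face elapsed time (ignoring zones) is −2 hours 55 minutes.
Actual elapsed = −2 hours 55 minutes + 8:15 = 5 hours 20 minutes.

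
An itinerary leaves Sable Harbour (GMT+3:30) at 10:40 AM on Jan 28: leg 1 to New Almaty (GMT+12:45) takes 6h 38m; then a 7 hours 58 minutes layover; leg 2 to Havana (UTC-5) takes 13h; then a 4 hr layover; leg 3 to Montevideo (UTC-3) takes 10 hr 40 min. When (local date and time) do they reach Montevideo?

Convert departure to UTC: 10:40 AM − 3:30 = 7:10 AM UTC on Jan 28.
Add 6 hours and 38 minutes leg 1 → 1:48 PM UTC.
Add 7 hours 58 minutes layover in New Almaty → 9:46 PM UTC.
Add 13 hours leg 2 → 10:46 AM UTC (Jan 29).
Add 4 hours layover in Havana → 2:46 PM UTC.
Add 10 hours 40 minutes leg 3 → 1:26 AM UTC (Jan 30).
Montevideo is UTC−3:00, so local arrival = 1:26 AM − 3:00 = 10:26 PM on Jan 29.

10:26 PM on January 29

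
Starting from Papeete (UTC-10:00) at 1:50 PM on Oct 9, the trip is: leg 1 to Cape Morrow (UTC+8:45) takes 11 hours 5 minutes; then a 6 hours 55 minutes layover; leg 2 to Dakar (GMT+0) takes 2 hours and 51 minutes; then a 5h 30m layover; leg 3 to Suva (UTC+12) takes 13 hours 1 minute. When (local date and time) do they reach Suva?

Convert departure to UTC: 1:50 PM + 10:00 = 11:50 PM UTC on Oct 9.
Add 11 hours and 5 minutes leg 1 → 10:55 AM UTC (Oct 10).
Add 6 hours and 55 minutes layover in Cape Morrow → 5:50 PM UTC.
Add 2 hours and 51 minutes leg 2 → 8:41 PM UTC.
Add 5 hours 30 minutes layover in Dakar → 2:11 AM UTC (Oct 11).
Add 13 hours 1 minute leg 3 → 3:12 PM UTC.
Suva is UTC+12:00, so local arrival = 3:12 PM + 12:00 = 3:12 AM on Oct 12.

3:12 AM on Oct 12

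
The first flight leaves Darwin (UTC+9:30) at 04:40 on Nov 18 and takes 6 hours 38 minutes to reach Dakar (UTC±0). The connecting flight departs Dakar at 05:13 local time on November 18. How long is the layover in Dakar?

3 hours 25 minutes

Convert departure to UTC: 04:40 − 9:30 = 19:10 UTC on Nov 17.
Add 6 hours 38 minutes flight time → 01:48 UTC (Nov 18).
Dakar is UTC+0, so local arrival is the same: 01:48 on Nov 18.
Layover = 05:13 − 01:48 = 3 hours 25 minutes.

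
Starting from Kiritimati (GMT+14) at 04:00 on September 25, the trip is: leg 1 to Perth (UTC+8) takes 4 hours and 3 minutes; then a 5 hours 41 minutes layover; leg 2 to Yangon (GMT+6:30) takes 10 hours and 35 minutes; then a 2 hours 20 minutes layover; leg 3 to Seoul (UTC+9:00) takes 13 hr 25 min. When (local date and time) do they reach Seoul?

11:04 on Sep 26

Convert departure to UTC: 04:00 − 14:00 = 14:00 UTC on Sep 24.
Add 4 hours and 3 minutes leg 1 → 18:03 UTC.
Add 5 hours 41 minutes layover in Perth → 23:44 UTC.
Add 10 hours and 35 minutes leg 2 → 10:19 UTC (Sep 25).
Add 2 hours and 20 minutes layover in Yangon → 12:39 UTC.
Add 13 hours 25 minutes leg 3 → 02:04 UTC (Sep 26).
Seoul is UTC+9:00, so local arrival = 02:04 + 9:00 = 11:04 on Sep 26.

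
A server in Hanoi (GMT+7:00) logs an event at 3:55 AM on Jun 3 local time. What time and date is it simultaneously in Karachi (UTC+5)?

In UTC: 3:55 AM − 7:00 = 8:55 PM on Jun 2.
Karachi is UTC+5:00: 8:55 PM + 5:00 = 1:55 AM on Jun 3.

1:55 AM on June 3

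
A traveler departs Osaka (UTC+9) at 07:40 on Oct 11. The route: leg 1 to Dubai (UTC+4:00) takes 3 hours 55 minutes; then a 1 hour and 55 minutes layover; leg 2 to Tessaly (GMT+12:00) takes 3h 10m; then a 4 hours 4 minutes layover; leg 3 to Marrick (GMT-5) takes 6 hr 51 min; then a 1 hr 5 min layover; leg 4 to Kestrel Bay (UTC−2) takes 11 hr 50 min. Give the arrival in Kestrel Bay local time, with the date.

Convert departure to UTC: 07:40 − 9:00 = 22:40 UTC on Oct 10.
Add 3 hours and 55 minutes leg 1 → 02:35 UTC (Oct 11).
Add 1 hour 55 minutes layover in Dubai → 04:30 UTC.
Add 3 hours 10 minutes leg 2 → 07:40 UTC.
Add 4 hours 4 minutes layover in Tessaly → 11:44 UTC.
Add 6 hours and 51 minutes leg 3 → 18:35 UTC.
Add 1 hour and 5 minutes layover in Marrick → 19:40 UTC.
Add 11 hours 50 minutes leg 4 → 07:30 UTC (Oct 12).
Kestrel Bay is UTC−2:00, so local arrival = 07:30 − 2:00 = 05:30 on Oct 12.

05:30 on October 12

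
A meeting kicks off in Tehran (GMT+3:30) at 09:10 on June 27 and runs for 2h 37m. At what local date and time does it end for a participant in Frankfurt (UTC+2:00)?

10:17 on June 27

Convert start to UTC: 09:10 − 3:30 = 05:40 UTC on Jun 27.
Add 2 hours and 37 minutes duration → 08:17 UTC.
Frankfurt is UTC+2:00, so local end time = 08:17 + 2:00 = 10:17 on Jun 27.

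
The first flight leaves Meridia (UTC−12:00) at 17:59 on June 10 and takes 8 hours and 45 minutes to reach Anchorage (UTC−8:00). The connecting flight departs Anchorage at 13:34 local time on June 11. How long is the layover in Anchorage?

6 hours 50 minutes

Convert departure to UTC: 17:59 + 12:00 = 05:59 UTC on Jun 11.
Add 8 hours 45 minutes flight time → 14:44 UTC.
Anchorage is UTC−8:00, so local arrival = 14:44 − 8:00 = 06:44 on Jun 11.
Layover = 13:34 − 06:44 = 6 hours 50 minutes.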